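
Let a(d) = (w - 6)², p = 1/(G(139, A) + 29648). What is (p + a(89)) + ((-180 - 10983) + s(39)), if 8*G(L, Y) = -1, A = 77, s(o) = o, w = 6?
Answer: -2638423684/237183 ≈ -11124.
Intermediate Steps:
G(L, Y) = -⅛ (G(L, Y) = (⅛)*(-1) = -⅛)
p = 8/237183 (p = 1/(-⅛ + 29648) = 1/(237183/8) = 8/237183 ≈ 3.3729e-5)
a(d) = 0 (a(d) = (6 - 6)² = 0² = 0)
(p + a(89)) + ((-180 - 10983) + s(39)) = (8/237183 + 0) + ((-180 - 10983) + 39) = 8/237183 + (-11163 + 39) = 8/237183 - 11124 = -2638423684/237183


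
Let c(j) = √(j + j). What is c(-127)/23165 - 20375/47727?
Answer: -20375/47727 + I*√254/23165 ≈ -0.42691 + 0.00068799*I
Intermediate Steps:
c(j) = √2*√j (c(j) = √(2*j) = √2*√j)
c(-127)/23165 - 20375/47727 = (√2*√(-127))/23165 - 20375/47727 = (√2*(I*√127))*(1/23165) - 20375*1/47727 = (I*√254)*(1/23165) - 20375/47727 = I*√254/23165 - 20375/47727 = -20375/47727 + I*√254/23165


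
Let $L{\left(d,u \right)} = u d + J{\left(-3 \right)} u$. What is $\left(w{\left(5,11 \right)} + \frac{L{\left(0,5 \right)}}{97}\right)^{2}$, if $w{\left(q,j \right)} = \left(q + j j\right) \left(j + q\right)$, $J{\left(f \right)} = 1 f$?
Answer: $\frac{38234718369}{9409} \approx 4.0636 \cdot 10^{6}$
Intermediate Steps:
$J{\left(f \right)} = f$
$L{\left(d,u \right)} = - 3 u + d u$ ($L{\left(d,u \right)} = u d - 3 u = d u - 3 u = - 3 u + d u$)
$w{\left(q,j \right)} = \left(j + q\right) \left(q + j^{2}\right)$ ($w{\left(q,j \right)} = \left(q + j^{2}\right) \left(j + q\right) = \left(j + q\right) \left(q + j^{2}\right)$)
$\left(w{\left(5,11 \right)} + \frac{L{\left(0,5 \right)}}{97}\right)^{2} = \left(\left(11^{3} + 5^{2} + 11 \cdot 5 + 5 \cdot 11^{2}\right) + \frac{5 \left(-3 + 0\right)}{97}\right)^{2} = \left(\left(1331 + 25 + 55 + 5 \cdot 121\right) + 5 \left(-3\right) \frac{1}{97}\right)^{2} = \left(\left(1331 + 25 + 55 + 605\right) - \frac{15}{97}\right)^{2} = \left(2016 - \frac{15}{97}\right)^{2} = \left(\frac{195537}{97}\right)^{2} = \frac{38234718369}{9409}$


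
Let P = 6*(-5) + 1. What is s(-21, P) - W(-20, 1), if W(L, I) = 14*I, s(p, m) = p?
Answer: -35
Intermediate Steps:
P = -29 (P = -30 + 1 = -29)
s(-21, P) - W(-20, 1) = -21 - 14 = -35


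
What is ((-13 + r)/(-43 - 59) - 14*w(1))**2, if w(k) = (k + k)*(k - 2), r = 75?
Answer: 1951609/2601 ≈ 750.33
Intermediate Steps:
w(k) = 2*k*(-2 + k) (w(k) = (2*k)*(-2 + k) = 2*k*(-2 + k))
((-13 + r)/(-43 - 59) - 14*w(1))**2 = ((-13 + 75)/(-43 - 59) - 28*(-2 + 1))**2 = (62/(-102) - 28*(-1))**2 = (62*(-1/102) - 14*(-2))**2 = (-31/51 + 28)**2 = (1397/51)**2 = 1951609/2601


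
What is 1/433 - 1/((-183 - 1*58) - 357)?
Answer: 1031/258934 ≈ 0.0039817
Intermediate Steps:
1/433 - 1/((-183 - 1*58) - 357) = 1/433 - 1/((-183 - 58) - 357) = 1/433 - 1/(-241 - 357) = 1/433 - 1/(-598) = 1/433 - 1*(-1/598) = 1/433 + 1/598 = 1031/258934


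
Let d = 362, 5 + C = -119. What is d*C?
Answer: -44888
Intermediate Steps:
C = -124 (C = -5 - 119 = -124)
d*C = 362*(-124) = -44888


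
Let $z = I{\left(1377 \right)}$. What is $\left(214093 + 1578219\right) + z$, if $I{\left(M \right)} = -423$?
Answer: $1791889$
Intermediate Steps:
$z = -423$
$\left(214093 + 1578219\right) + z = \left(214093 + 1578219\right) - 423 = 1792312 - 423 = 1791889$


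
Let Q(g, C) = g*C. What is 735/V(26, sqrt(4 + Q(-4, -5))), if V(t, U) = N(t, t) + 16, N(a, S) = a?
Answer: 35/2 ≈ 17.500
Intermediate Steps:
Q(g, C) = C*g
V(t, U) = 16 + t (V(t, U) = t + 16 = 16 + t)
735/V(26, sqrt(4 + Q(-4, -5))) = 735/(16 + 26) = 735/42 = 735*(1/42) = 35/2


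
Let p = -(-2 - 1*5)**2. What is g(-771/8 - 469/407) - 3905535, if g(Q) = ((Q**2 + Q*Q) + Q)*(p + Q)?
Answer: -115268962066077777/17259300608 ≈ -6.6787e+6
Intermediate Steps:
p = -49 (p = -(-2 - 5)**2 = -1*(-7)**2 = -1*49 = -49)
g(Q) = (-49 + Q)*(Q + 2*Q**2) (g(Q) = ((Q**2 + Q*Q) + Q)*(-49 + Q) = ((Q**2 + Q**2) + Q)*(-49 + Q) = (2*Q**2 + Q)*(-49 + Q) = (Q + 2*Q**2)*(-49 + Q) = (-49 + Q)*(Q + 2*Q**2))
g(-771/8 - 469/407) - 3905535 = (-771/8 - 469/407)*(-49 - 97*(-771/8 - 469/407) + 2*(-771/8 - 469/407)**2) - 3905535 = -317549*(-49 - 97*(-317549/3256) + 2*(-317549/3256)**2)/3256 - 3905535 = -317549*(-49 + 30802253/3256 + 2*(100837367401/10601536))/3256 - 3905535 = -317549*(-49 + 30802253/3256 + 100837367401/5300768)/3256 - 3905535 = -317549/3256*150723697653/5300768 - 3905535 = -47862159466012497/17259300608 - 3905535 = -115268962066077777/17259300608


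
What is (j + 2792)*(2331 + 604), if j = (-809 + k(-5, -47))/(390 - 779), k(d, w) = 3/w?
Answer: 149932015470/18283 ≈ 8.2006e+6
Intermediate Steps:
j = 38026/18283 (j = (-809 + 3/(-47))/(390 - 779) = (-809 + 3*(-1/47))/(-389) = (-809 - 3/47)*(-1/389) = -38026/47*(-1/389) = 38026/18283 ≈ 2.0799)
(j + 2792)*(2331 + 604) = (38026/18283 + 2792)*(2331 + 604) = (51084162/18283)*2935 = 149932015470/18283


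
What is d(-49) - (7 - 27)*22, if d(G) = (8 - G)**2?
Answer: 3689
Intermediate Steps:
d(-49) - (7 - 27)*22 = (-8 - 49)**2 - (7 - 27)*22 = (-57)**2 - (-20)*22 = 3249 - 1*(-440) = 3249 + 440 = 3689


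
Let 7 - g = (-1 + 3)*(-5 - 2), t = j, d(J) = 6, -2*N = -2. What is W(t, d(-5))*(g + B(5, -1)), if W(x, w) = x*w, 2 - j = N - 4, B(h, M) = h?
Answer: 780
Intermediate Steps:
N = 1 (N = -½*(-2) = 1)
j = 5 (j = 2 - (1 - 4) = 2 - 1*(-3) = 2 + 3 = 5)
t = 5
W(x, w) = w*x
g = 21 (g = 7 - (-1 + 3)*(-5 - 2) = 7 - 2*(-7) = 7 - 1*(-14) = 7 + 14 = 21)
W(t, d(-5))*(g + B(5, -1)) = (6*5)*(21 + 5) = 30*26 = 780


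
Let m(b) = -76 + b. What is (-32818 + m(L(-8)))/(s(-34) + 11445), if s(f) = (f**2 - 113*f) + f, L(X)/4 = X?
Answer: -32926/16409 ≈ -2.0066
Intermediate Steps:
L(X) = 4*X
s(f) = f**2 - 112*f
(-32818 + m(L(-8)))/(s(-34) + 11445) = (-32818 + (-76 + 4*(-8)))/(-34*(-112 - 34) + 11445) = (-32818 + (-76 - 32))/(-34*(-146) + 11445) = (-32818 - 108)/(4964 + 11445) = -32926/16409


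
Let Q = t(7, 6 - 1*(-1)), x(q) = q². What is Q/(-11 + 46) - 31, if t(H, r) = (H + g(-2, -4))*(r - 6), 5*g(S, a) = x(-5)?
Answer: -1073/35 ≈ -30.657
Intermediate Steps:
g(S, a) = 5 (g(S, a) = (⅕)*(-5)² = (⅕)*25 = 5)
t(H, r) = (-6 + r)*(5 + H) (t(H, r) = (H + 5)*(r - 6) = (5 + H)*(-6 + r) = (-6 + r)*(5 + H))
Q = 12 (Q = -30 - 6*7 + 5*(6 - 1*(-1)) + 7*(6 - 1*(-1)) = -30 - 42 + 5*(6 + 1) + 7*(6 + 1) = -30 - 42 + 5*7 + 7*7 = -30 - 42 + 35 + 49 = 12)
Q/(-11 + 46) - 31 = 12/(-11 + 46) - 31 = 12/35 - 31 = -1073/35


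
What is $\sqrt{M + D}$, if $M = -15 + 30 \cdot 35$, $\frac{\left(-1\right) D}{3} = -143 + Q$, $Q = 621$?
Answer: $i \sqrt{399} \approx 19.975 i$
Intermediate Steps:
$D = -1434$ ($D = - 3 \left(-143 + 621\right) = \left(-3\right) 478 = -1434$)
$M = 1035$ ($M = -15 + 1050 = 1035$)
$\sqrt{M + D} = \sqrt{1035 - 1434} = \sqrt{-399} = i \sqrt{399}$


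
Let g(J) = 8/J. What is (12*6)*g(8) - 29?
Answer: 43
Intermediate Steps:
(12*6)*g(8) - 29 = (12*6)*(8/8) - 29 = 72*(8*(1/8)) - 29 = 72*1 - 29 = 72 - 29 = 43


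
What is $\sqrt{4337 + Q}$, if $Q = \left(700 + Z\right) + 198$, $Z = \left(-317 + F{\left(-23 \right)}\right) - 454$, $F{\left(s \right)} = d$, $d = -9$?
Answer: $9 \sqrt{55} \approx 66.746$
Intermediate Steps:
$F{\left(s \right)} = -9$
$Z = -780$ ($Z = \left(-317 - 9\right) - 454 = -326 - 454 = -780$)
$Q = 118$ ($Q = \left(700 - 780\right) + 198 = -80 + 198 = 118$)
$\sqrt{4337 + Q} = \sqrt{4337 + 118} = \sqrt{4455} = 9 \sqrt{55}$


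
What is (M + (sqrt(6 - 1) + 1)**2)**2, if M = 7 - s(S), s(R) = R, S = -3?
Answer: 276 + 64*sqrt(5) ≈ 419.11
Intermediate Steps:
M = 10 (M = 7 - 1*(-3) = 7 + 3 = 10)
(M + (sqrt(6 - 1) + 1)**2)**2 = (10 + (sqrt(6 - 1) + 1)**2)**2 = (10 + (sqrt(5) + 1)**2)**2 = (10 + (1 + sqrt(5))**2)**2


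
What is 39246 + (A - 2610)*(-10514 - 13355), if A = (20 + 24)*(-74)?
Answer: 140054800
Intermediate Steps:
A = -3256 (A = 44*(-74) = -3256)
39246 + (A - 2610)*(-10514 - 13355) = 39246 + (-3256 - 2610)*(-10514 - 13355) = 39246 - 5866*(-23869) = 39246 + 140015554 = 140054800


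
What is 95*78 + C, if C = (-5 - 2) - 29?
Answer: 7374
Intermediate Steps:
C = -36 (C = -7 - 29 = -36)
95*78 + C = 95*78 - 36 = 7410 - 36 = 7374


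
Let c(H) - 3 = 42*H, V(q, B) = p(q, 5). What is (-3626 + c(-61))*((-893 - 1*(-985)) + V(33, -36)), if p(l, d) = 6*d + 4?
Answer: -779310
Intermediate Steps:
p(l, d) = 4 + 6*d
V(q, B) = 34 (V(q, B) = 4 + 6*5 = 4 + 30 = 34)
c(H) = 3 + 42*H
(-3626 + c(-61))*((-893 - 1*(-985)) + V(33, -36)) = (-3626 + (3 + 42*(-61)))*((-893 - 1*(-985)) + 34) = (-3626 + (3 - 2562))*((-893 + 985) + 34) = (-3626 - 2559)*(92 + 34) = -6185*126 = -779310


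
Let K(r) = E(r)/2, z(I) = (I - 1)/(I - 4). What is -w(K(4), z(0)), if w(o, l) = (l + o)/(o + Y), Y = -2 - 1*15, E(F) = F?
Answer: 3/20 ≈ 0.15000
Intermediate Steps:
Y = -17 (Y = -2 - 15 = -17)
z(I) = (-1 + I)/(-4 + I)
K(r) = r/2
w(o, l) = (l + o)/(-17 + o) (w(o, l) = (l + o)/(o - 17) = (l + o)/(-17 + o))
-w(K(4), z(0)) = -((-1 + 0)/(-4 + 0) + (1/2)*4)/(-17 + (1/2)*4) = -(-1/(-4) + 2)/(-17 + 2) = -(-1/4*(-1) + 2)/(-15) = -(-1)*(1/4 + 2)/15 = -(-1)*9/(15*4) = -1*(-3/20) = 3/20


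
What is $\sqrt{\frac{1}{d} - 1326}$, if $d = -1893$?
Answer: $\frac{i \sqrt{4751655267}}{1893} \approx 36.414 i$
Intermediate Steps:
$\sqrt{\frac{1}{d} - 1326} = \sqrt{\frac{1}{-1893} - 1326} = \sqrt{- \frac{1}{1893} - 1326} = \sqrt{- \frac{2510119}{1893}} = \frac{i \sqrt{4751655267}}{1893}$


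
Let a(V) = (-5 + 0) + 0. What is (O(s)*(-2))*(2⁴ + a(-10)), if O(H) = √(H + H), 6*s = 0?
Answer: 0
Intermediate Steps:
s = 0 (s = (⅙)*0 = 0)
O(H) = √2*√H (O(H) = √(2*H) = √2*√H)
a(V) = -5 (a(V) = -5 + 0 = -5)
(O(s)*(-2))*(2⁴ + a(-10)) = ((√2*√0)*(-2))*(2⁴ - 5) = ((√2*0)*(-2))*(16 - 5) = (0*(-2))*11 = 0*11 = 0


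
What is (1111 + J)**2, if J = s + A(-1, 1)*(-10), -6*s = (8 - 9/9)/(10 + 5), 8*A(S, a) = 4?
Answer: 9906818089/8100 ≈ 1.2231e+6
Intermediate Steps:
A(S, a) = 1/2 (A(S, a) = (1/8)*4 = 1/2)
s = -7/90 (s = -(8 - 9/9)/(6*(10 + 5)) = -(8 - 9*1/9)/(6*15) = -(8 - 1)/(6*15) = -7/(6*15) = -1/6*7/15 = -7/90 ≈ -0.077778)
J = -457/90 (J = -7/90 + (1/2)*(-10) = -7/90 - 5 = -457/90 ≈ -5.0778)
(1111 + J)**2 = (1111 - 457/90)**2 = (99533/90)**2 = 9906818089/8100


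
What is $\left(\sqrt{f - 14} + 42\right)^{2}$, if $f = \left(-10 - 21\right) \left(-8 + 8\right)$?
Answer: $\left(42 + i \sqrt{14}\right)^{2} \approx 1750.0 + 314.3 i$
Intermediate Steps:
$f = 0$ ($f = \left(-31\right) 0 = 0$)
$\left(\sqrt{f - 14} + 42\right)^{2} = \left(\sqrt{0 - 14} + 42\right)^{2} = \left(\sqrt{-14} + 42\right)^{2} = \left(i \sqrt{14} + 42\right)^{2} = \left(42 + i \sqrt{14}\right)^{2}$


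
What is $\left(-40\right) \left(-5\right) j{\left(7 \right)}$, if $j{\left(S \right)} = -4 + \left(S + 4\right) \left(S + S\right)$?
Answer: $30000$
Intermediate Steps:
$j{\left(S \right)} = -4 + 2 S \left(4 + S\right)$ ($j{\left(S \right)} = -4 + \left(4 + S\right) 2 S = -4 + 2 S \left(4 + S\right)$)
$\left(-40\right) \left(-5\right) j{\left(7 \right)} = \left(-40\right) \left(-5\right) \left(-4 + 2 \cdot 7^{2} + 8 \cdot 7\right) = 200 \left(-4 + 2 \cdot 49 + 56\right) = 200 \left(-4 + 98 + 56\right) = 200 \cdot 150 = 30000$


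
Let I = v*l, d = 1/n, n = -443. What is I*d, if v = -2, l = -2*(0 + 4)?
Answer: -16/443 ≈ -0.036117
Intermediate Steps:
l = -8 (l = -2*4 = -8)
d = -1/443 (d = 1/(-443) = -1/443 ≈ -0.0022573)
I = 16 (I = -2*(-8) = 16)
I*d = 16*(-1/443) = -16/443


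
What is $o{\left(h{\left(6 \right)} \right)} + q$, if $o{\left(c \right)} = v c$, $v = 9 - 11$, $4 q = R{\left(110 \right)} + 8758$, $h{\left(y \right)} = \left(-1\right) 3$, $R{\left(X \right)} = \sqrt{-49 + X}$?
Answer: $\frac{4391}{2} + \frac{\sqrt{61}}{4} \approx 2197.5$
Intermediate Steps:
$h{\left(y \right)} = -3$
$q = \frac{4379}{2} + \frac{\sqrt{61}}{4}$ ($q = \frac{\sqrt{-49 + 110} + 8758}{4} = \frac{\sqrt{61} + 8758}{4} = \frac{8758 + \sqrt{61}}{4} = \frac{4379}{2} + \frac{\sqrt{61}}{4} \approx 2191.5$)
$v = -2$
$o{\left(c \right)} = - 2 c$
$o{\left(h{\left(6 \right)} \right)} + q = \left(-2\right) \left(-3\right) + \left(\frac{4379}{2} + \frac{\sqrt{61}}{4}\right) = 6 + \left(\frac{4379}{2} + \frac{\sqrt{61}}{4}\right) = \frac{4391}{2} + \frac{\sqrt{61}}{4}$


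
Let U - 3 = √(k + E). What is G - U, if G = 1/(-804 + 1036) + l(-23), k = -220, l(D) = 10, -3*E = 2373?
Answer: 1625/232 - I*√1011 ≈ 7.0043 - 31.796*I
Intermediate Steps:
E = -791 (E = -⅓*2373 = -791)
G = 2321/232 (G = 1/(-804 + 1036) + 10 = 1/232 + 10 = 2321/232 ≈ 10.004)
U = 3 + I*√1011 (U = 3 + √(-220 - 791) = 3 + √(-1011) = 3 + I*√1011 ≈ 3.0 + 31.796*I)
G - U = 2321/232 - (3 + I*√1011) = 2321/232 + (-3 - I*√1011) = 1625/232 - I*√1011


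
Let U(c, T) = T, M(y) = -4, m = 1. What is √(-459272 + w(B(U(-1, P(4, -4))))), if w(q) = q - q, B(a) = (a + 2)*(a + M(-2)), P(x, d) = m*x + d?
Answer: 2*I*√114818 ≈ 677.7*I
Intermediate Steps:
P(x, d) = d + x (P(x, d) = 1*x + d = x + d = d + x)
B(a) = (-4 + a)*(2 + a) (B(a) = (a + 2)*(a - 4) = (2 + a)*(-4 + a) = (-4 + a)*(2 + a))
w(q) = 0
√(-459272 + w(B(U(-1, P(4, -4))))) = √(-459272 + 0) = √(-459272) = 2*I*√114818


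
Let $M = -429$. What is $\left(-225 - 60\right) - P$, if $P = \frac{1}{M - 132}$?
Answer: $- \frac{159884}{561} \approx -285.0$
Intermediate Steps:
$P = - \frac{1}{561}$ ($P = \frac{1}{-429 - 132} = \frac{1}{-561} = - \frac{1}{561} \approx -0.0017825$)
$\left(-225 - 60\right) - P = \left(-225 - 60\right) - - \frac{1}{561} = -285 + \frac{1}{561} = - \frac{159884}{561}$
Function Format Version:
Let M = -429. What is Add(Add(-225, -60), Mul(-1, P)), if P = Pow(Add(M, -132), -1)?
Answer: Rational(-159884, 561) ≈ -285.00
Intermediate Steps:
P = Rational(-1, 561) (P = Pow(Add(-429, -132), -1) = Pow(-561, -1) = Rational(-1, 561) ≈ -0.0017825)
Add(Add(-225, -60), Mul(-1, P)) = Add(Add(-225, -60), Mul(-1, Rational(-1, 561))) = Add(-285, Rational(1, 561)) = Rational(-159884, 561)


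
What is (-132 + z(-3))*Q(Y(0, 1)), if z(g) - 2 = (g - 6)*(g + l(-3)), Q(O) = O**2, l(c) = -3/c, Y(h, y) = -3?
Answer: -1008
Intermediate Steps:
z(g) = 2 + (1 + g)*(-6 + g) (z(g) = 2 + (g - 6)*(g - 3/(-3)) = 2 + (-6 + g)*(g - 3*(-1/3)) = 2 + (-6 + g)*(g + 1) = 2 + (-6 + g)*(1 + g) = 2 + (1 + g)*(-6 + g))
(-132 + z(-3))*Q(Y(0, 1)) = (-132 + (-4 + (-3)**2 - 5*(-3)))*(-3)**2 = (-132 + (-4 + 9 + 15))*9 = (-132 + 20)*9 = -112*9 = -1008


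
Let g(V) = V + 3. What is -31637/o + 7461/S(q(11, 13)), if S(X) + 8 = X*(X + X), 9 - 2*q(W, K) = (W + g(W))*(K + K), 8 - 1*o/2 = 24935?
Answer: 654402733/975393510 ≈ 0.67091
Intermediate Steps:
g(V) = 3 + V
o = -49854 (o = 16 - 2*24935 = 16 - 49870 = -49854)
q(W, K) = 9/2 - K*(3 + 2*W) (q(W, K) = 9/2 - (W + (3 + W))*(K + K)/2 = 9/2 - (3 + 2*W)*2*K/2 = 9/2 - K*(3 + 2*W))
S(X) = -8 + 2*X**2 (S(X) = -8 + X*(X + X) = -8 + X*(2*X) = -8 + 2*X**2)
-31637/o + 7461/S(q(11, 13)) = -31637/(-49854) + 7461/(-8 + 2*(9/2 - 3*13 - 2*13*11)**2) = -31637*(-1/49854) + 7461/(-8 + 2*(9/2 - 39 - 286)**2) = 31637/49854 + 7461/(-8 + 2*(-641/2)**2) = 31637/49854 + 7461/(-8 + 2*(410881/4)) = 31637/49854 + 7461/(-8 + 410881/2) = 31637/49854 + 7461/(410865/2) = 31637/49854 + 7461*(2/410865) = 31637/49854 + 4974/136955 = 654402733/975393510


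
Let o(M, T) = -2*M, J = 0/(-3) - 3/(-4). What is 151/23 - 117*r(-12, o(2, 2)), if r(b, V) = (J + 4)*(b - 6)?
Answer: 460463/46 ≈ 10010.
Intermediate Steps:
J = ¾ (J = 0*(-⅓) - 3*(-¼) = 0 + ¾ = ¾ ≈ 0.75000)
r(b, V) = -57/2 + 19*b/4 (r(b, V) = (¾ + 4)*(b - 6) = 19*(-6 + b)/4 = -57/2 + 19*b/4)
151/23 - 117*r(-12, o(2, 2)) = 151/23 - 117*(-57/2 + (19/4)*(-12)) = 151*(1/23) - 117*(-57/2 - 57) = 151/23 - 117*(-171/2) = 151/23 + 20007/2 = 460463/46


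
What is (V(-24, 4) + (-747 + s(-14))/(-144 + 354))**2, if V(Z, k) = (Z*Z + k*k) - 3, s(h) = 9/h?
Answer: 329167260361/960400 ≈ 3.4274e+5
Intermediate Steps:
V(Z, k) = -3 + Z**2 + k**2 (V(Z, k) = (Z**2 + k**2) - 3 = -3 + Z**2 + k**2)
(V(-24, 4) + (-747 + s(-14))/(-144 + 354))**2 = ((-3 + (-24)**2 + 4**2) + (-747 + 9/(-14))/(-144 + 354))**2 = ((-3 + 576 + 16) + (-747 + 9*(-1/14))/210)**2 = (589 + (-747 - 9/14)*(1/210))**2 = (589 - 10467/14*1/210)**2 = (589 - 3489/980)**2 = (573731/980)**2 = 329167260361/960400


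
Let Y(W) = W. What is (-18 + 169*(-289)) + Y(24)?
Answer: -48835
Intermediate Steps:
(-18 + 169*(-289)) + Y(24) = (-18 + 169*(-289)) + 24 = (-18 - 48841) + 24 = -48859 + 24 = -48835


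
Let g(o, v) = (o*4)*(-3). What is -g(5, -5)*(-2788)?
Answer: -167280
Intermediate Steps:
g(o, v) = -12*o (g(o, v) = (4*o)*(-3) = -12*o)
-g(5, -5)*(-2788) = -(-12*5)*(-2788) = -(-60)*(-2788) = -1*167280 = -167280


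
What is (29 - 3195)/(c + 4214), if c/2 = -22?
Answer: -1583/2085 ≈ -0.75923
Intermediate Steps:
c = -44 (c = 2*(-22) = -44)
(29 - 3195)/(c + 4214) = (29 - 3195)/(-44 + 4214) = -3166/4170 = -3166*1/4170 = -1583/2085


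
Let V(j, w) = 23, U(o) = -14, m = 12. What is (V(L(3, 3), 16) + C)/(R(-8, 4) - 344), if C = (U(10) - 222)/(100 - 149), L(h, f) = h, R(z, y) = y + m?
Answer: -1363/16072 ≈ -0.084806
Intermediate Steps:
R(z, y) = 12 + y (R(z, y) = y + 12 = 12 + y)
C = 236/49 (C = (-14 - 222)/(100 - 149) = -236/(-49) = -236*(-1/49) = 236/49 ≈ 4.8163)
(V(L(3, 3), 16) + C)/(R(-8, 4) - 344) = (23 + 236/49)/((12 + 4) - 344) = 1363/(49*(16 - 344)) = (1363/49)/(-328) = (1363/49)*(-1/328) = -1363/16072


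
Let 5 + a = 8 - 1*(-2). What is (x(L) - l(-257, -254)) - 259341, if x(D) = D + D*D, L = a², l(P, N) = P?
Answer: -258434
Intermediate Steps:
a = 5 (a = -5 + (8 - 1*(-2)) = -5 + (8 + 2) = -5 + 10 = 5)
L = 25 (L = 5² = 25)
x(D) = D + D²
(x(L) - l(-257, -254)) - 259341 = (25*(1 + 25) - 1*(-257)) - 259341 = (25*26 + 257) - 259341 = (650 + 257) - 259341 = 907 - 259341 = -258434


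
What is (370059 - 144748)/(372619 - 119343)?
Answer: 225311/253276 ≈ 0.88959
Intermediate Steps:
(370059 - 144748)/(372619 - 119343) = 225311/253276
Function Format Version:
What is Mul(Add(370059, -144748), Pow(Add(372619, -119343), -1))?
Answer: Rational(225311, 253276) ≈ 0.88959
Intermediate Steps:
Mul(Add(370059, -144748), Pow(Add(372619, -119343), -1)) = Mul(225311, Pow(253276, -1)) = Mul(225311, Rational(1, 253276)) = Rational(225311, 253276)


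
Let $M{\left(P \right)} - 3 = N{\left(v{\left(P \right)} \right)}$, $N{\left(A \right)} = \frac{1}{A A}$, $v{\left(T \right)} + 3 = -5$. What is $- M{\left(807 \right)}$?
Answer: $- \frac{193}{64} \approx -3.0156$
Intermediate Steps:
$v{\left(T \right)} = -8$ ($v{\left(T \right)} = -3 - 5 = -8$)
$N{\left(A \right)} = \frac{1}{A^{2}}$
$M{\left(P \right)} = \frac{193}{64}$ ($M{\left(P \right)} = 3 + \frac{1}{64} = \frac{193}{64}$)
$- M{\left(807 \right)} = \left(-1\right) \frac{193}{64} = - \frac{193}{64}$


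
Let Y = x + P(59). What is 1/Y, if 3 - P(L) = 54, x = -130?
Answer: -1/181 ≈ -0.0055249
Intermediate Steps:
P(L) = -51 (P(L) = 3 - 1*54 = 3 - 54 = -51)
Y = -181 (Y = -130 - 51 = -181)
1/Y = 1/(-181) = -1/181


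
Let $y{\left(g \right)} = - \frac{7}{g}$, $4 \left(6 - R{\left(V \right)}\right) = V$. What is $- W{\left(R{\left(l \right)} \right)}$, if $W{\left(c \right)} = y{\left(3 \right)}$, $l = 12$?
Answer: $\frac{7}{3} \approx 2.3333$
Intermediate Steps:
$R{\left(V \right)} = 6 - \frac{V}{4}$
$W{\left(c \right)} = - \frac{7}{3}$
$- W{\left(R{\left(l \right)} \right)} = \left(-1\right) \left(- \frac{7}{3}\right) = \frac{7}{3}$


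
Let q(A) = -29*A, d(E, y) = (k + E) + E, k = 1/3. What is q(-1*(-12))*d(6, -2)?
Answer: -4292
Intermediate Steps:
k = 1/3 ≈ 0.33333
d(E, y) = 1/3 + 2*E (d(E, y) = (1/3 + E) + E = 1/3 + 2*E)
q(-1*(-12))*d(6, -2) = (-(-29)*(-12))*(1/3 + 2*6) = (-29*12)*(1/3 + 12) = -348*37/3 = -4292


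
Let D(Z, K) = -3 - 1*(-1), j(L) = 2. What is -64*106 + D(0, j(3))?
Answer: -6786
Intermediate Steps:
D(Z, K) = -2 (D(Z, K) = -3 + 1 = -2)
-64*106 + D(0, j(3)) = -64*106 - 2 = -6784 - 2 = -6786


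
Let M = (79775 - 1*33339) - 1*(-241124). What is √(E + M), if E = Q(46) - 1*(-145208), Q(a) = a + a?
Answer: 2*√108215 ≈ 657.92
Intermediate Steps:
Q(a) = 2*a
E = 145300 (E = 2*46 - 1*(-145208) = 92 + 145208 = 145300)
M = 287560 (M = (79775 - 33339) + 241124 = 46436 + 241124 = 287560)
√(E + M) = √(145300 + 287560) = √432860 = 2*√108215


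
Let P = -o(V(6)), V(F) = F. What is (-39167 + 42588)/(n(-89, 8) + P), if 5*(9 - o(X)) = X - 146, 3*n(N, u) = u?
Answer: -10263/103 ≈ -99.641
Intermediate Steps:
n(N, u) = u/3
o(X) = 191/5 - X/5 (o(X) = 9 - (X - 146)/5 = 9 - (-146 + X)/5 = 9 + (146/5 - X/5) = 191/5 - X/5)
P = -37 (P = -(191/5 - ⅕*6) = -(191/5 - 6/5) = -1*37 = -37)
(-39167 + 42588)/(n(-89, 8) + P) = (-39167 + 42588)/((⅓)*8 - 37) = 3421/(8/3 - 37) = 3421/(-103/3) = 3421*(-3/103) = -10263/103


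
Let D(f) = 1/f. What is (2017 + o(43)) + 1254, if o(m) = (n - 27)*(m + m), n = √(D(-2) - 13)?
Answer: 949 + 129*I*√6 ≈ 949.0 + 315.98*I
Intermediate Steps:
n = 3*I*√6/2 (n = √(1/(-2) - 13) = √(-½ - 13) = √(-27/2) = 3*I*√6/2 ≈ 3.6742*I)
o(m) = 2*m*(-27 + 3*I*√6/2) (o(m) = (3*I*√6/2 - 27)*(m + m) = (-27 + 3*I*√6/2)*(2*m) = 2*m*(-27 + 3*I*√6/2))
(2017 + o(43)) + 1254 = (2017 + 3*43*(-18 + I*√6)) + 1254 = (2017 + (-2322 + 129*I*√6)) + 1254 = (-305 + 129*I*√6) + 1254 = 949 + 129*I*√6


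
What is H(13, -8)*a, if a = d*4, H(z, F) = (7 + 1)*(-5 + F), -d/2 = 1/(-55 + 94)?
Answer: 64/3 ≈ 21.333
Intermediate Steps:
d = -2/39 (d = -2/(-55 + 94) = -2/39 ≈ -0.051282)
H(z, F) = -40 + 8*F (H(z, F) = 8*(-5 + F) = -40 + 8*F)
a = -8/39 (a = -2/39*4 = -8/39 ≈ -0.20513)
H(13, -8)*a = (-40 + 8*(-8))*(-8/39) = (-40 - 64)*(-8/39) = -104*(-8/39) = 64/3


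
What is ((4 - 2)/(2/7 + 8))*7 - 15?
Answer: -386/29 ≈ -13.310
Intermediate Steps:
((4 - 2)/(2/7 + 8))*7 - 15 = (2/(2*(⅐) + 8))*7 - 15 = (2/(2/7 + 8))*7 - 15 = (2/(58/7))*7 - 15 = (2*(7/58))*7 - 15 = (7/29)*7 - 15 = 49/29 - 15 = -386/29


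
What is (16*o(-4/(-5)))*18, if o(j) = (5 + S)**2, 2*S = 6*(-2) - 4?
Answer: 2592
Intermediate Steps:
S = -8 (S = (6*(-2) - 4)/2 = (-12 - 4)/2 = (1/2)*(-16) = -8)
o(j) = 9 (o(j) = (5 - 8)**2 = (-3)**2 = 9)
(16*o(-4/(-5)))*18 = (16*9)*18 = 144*18 = 2592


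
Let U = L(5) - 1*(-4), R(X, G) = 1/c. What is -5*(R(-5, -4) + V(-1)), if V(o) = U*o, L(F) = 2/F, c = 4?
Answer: 83/4 ≈ 20.750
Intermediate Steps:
R(X, G) = ¼ (R(X, G) = 1/4 = ¼)
U = 22/5 (U = 2/5 - 1*(-4) = 2*(⅕) + 4 = ⅖ + 4 = 22/5 ≈ 4.4000)
V(o) = 22*o/5
-5*(R(-5, -4) + V(-1)) = -5*(¼ + (22/5)*(-1)) = -5*(¼ - 22/5) = -5*(-83/20) = 83/4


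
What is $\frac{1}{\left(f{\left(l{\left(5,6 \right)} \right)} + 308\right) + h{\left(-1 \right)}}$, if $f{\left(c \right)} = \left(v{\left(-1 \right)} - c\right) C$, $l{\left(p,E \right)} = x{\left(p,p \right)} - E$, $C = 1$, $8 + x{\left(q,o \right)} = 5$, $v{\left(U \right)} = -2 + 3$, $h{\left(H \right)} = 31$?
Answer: $\frac{1}{349} \approx 0.0028653$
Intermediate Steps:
$v{\left(U \right)} = 1$
$x{\left(q,o \right)} = -3$ ($x{\left(q,o \right)} = -8 + 5 = -3$)
$l{\left(p,E \right)} = -3 - E$
$f{\left(c \right)} = 1 - c$ ($f{\left(c \right)} = \left(1 - c\right) 1 = 1 - c$)
$\frac{1}{\left(f{\left(l{\left(5,6 \right)} \right)} + 308\right) + h{\left(-1 \right)}} = \frac{1}{\left(\left(1 - \left(-3 - 6\right)\right) + 308\right) + 31} = \frac{1}{\left(\left(1 - -9\right) + 308\right) + 31} = \frac{1}{\left(\left(1 + 9\right) + 308\right) + 31} = \frac{1}{\left(10 + 308\right) + 31} = \frac{1}{318 + 31} = \frac{1}{349}$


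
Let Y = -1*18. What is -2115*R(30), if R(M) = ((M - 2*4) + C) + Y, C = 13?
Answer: -35955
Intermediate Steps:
Y = -18
R(M) = -13 + M (R(M) = ((M - 2*4) + 13) - 18 = ((M - 8) + 13) - 18 = ((-8 + M) + 13) - 18 = (5 + M) - 18 = -13 + M)
-2115*R(30) = -2115*(-13 + 30) = -2115*17 = -35955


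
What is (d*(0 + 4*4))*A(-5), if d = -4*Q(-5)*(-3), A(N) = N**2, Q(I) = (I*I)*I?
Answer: -600000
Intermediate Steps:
Q(I) = I**3 (Q(I) = I**2*I = I**3)
d = -1500 (d = -4*(-5)**3*(-3) = -4*(-125)*(-3) = 500*(-3) = -1500)
(d*(0 + 4*4))*A(-5) = -1500*(0 + 4*4)*(-5)**2 = -1500*(0 + 16)*25 = -1500*16*25 = -24000*25 = -600000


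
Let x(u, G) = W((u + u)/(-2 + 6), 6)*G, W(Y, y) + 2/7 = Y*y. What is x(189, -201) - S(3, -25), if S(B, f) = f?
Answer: -797192/7 ≈ -1.1388e+5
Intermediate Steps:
W(Y, y) = -2/7 + Y*y
x(u, G) = G*(-2/7 + 3*u) (x(u, G) = (-2/7 + ((u + u)/(-2 + 6))*6)*G = (-2/7 + ((2*u)/4)*6)*G = (-2/7 + ((2*u)*(1/4))*6)*G = (-2/7 + (u/2)*6)*G = (-2/7 + 3*u)*G = G*(-2/7 + 3*u))
x(189, -201) - S(3, -25) = (1/7)*(-201)*(-2 + 21*189) - 1*(-25) = (1/7)*(-201)*(-2 + 3969) + 25 = (1/7)*(-201)*3967 + 25 = -797367/7 + 25 = -797192/7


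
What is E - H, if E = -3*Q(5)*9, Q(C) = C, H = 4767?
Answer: -4902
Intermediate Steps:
E = -135 (E = -3*5*9 = -15*9 = -135)
E - H = -135 - 1*4767 = -135 - 4767 = -4902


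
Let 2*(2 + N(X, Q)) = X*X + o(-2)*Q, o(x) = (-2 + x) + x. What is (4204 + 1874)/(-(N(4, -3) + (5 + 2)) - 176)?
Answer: -1013/33 ≈ -30.697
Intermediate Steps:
o(x) = -2 + 2*x
N(X, Q) = -2 + X²/2 - 3*Q (N(X, Q) = -2 + (X*X + (-2 + 2*(-2))*Q)/2 = -2 + (X² + (-2 - 4)*Q)/2 = -2 + (X² - 6*Q)/2 = -2 + (X²/2 - 3*Q) = -2 + X²/2 - 3*Q)
(4204 + 1874)/(-(N(4, -3) + (5 + 2)) - 176) = (4204 + 1874)/(-((-2 + (½)*4² - 3*(-3)) + (5 + 2)) - 176) = 6078/(-((-2 + (½)*16 + 9) + 7) - 176) = 6078/(-((-2 + 8 + 9) + 7) - 176) = 6078/(-(15 + 7) - 176) = 6078/(-1*22 - 176) = 6078/(-22 - 176) = 6078/(-198) = 6078*(-1/198) = -1013/33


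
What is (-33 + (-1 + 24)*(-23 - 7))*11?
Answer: -7953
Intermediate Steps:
(-33 + (-1 + 24)*(-23 - 7))*11 = (-33 + 23*(-30))*11 = (-33 - 690)*11 = -723*11 = -7953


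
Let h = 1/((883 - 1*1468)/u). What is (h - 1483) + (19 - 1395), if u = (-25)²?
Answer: -334628/117 ≈ -2860.1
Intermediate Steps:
u = 625
h = -125/117 (h = 1/((883 - 1*1468)/625) = 1/((883 - 1468)*(1/625)) = 1/(-585*1/625) = 1/(-117/125) = -125/117 ≈ -1.0684)
(h - 1483) + (19 - 1395) = (-125/117 - 1483) + (19 - 1395) = -173636/117 - 1376 = -334628/117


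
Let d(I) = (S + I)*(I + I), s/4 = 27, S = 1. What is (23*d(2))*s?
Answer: 29808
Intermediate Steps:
s = 108 (s = 4*27 = 108)
d(I) = 2*I*(1 + I) (d(I) = (1 + I)*(I + I) = (1 + I)*(2*I) = 2*I*(1 + I))
(23*d(2))*s = (23*(2*2*(1 + 2)))*108 = (23*(2*2*3))*108 = (23*12)*108 = 276*108 = 29808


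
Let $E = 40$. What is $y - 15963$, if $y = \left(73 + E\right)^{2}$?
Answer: $-3194$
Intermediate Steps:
$y = 12769$ ($y = \left(73 + 40\right)^{2} = 113^{2} = 12769$)
$y - 15963 = 12769 - 15963 = -3194$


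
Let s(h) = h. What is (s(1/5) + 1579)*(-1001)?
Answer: -7903896/5 ≈ -1.5808e+6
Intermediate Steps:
(s(1/5) + 1579)*(-1001) = (1/5 + 1579)*(-1001) = (7896/5)*(-1001) = -7903896/5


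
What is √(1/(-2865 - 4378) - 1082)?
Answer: I*√56762862261/7243 ≈ 32.894*I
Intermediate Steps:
√(1/(-2865 - 4378) - 1082) = √(1/(-7243) - 1082) = √(-1/7243 - 1082) = √(-7836927/7243) = I*√56762862261/7243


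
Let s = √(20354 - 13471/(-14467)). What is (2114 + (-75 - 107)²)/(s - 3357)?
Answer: -95075489229/9041146883 - 5873*√473351863607/9041146883 ≈ -10.963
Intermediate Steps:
s = 3*√473351863607/14467 (s = √(20354 - 13471*(-1/14467)) = √(20354 + 13471/14467) = √(294474789/14467) = 3*√473351863607/14467 ≈ 142.67)
(2114 + (-75 - 107)²)/(s - 3357) = (2114 + (-75 - 107)²)/(3*√473351863607/14467 - 3357) = (2114 + (-182)²)/(-3357 + 3*√473351863607/14467) = (2114 + 33124)/(-3357 + 3*√473351863607/14467) = 35238/(-3357 + 3*√473351863607/14467)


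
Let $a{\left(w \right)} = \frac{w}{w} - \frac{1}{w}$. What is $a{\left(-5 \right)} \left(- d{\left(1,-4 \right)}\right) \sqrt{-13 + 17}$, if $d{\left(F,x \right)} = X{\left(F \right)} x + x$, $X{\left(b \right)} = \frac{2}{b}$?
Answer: $\frac{144}{5} \approx 28.8$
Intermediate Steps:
$d{\left(F,x \right)} = x + \frac{2 x}{F}$ ($d{\left(F,x \right)} = \frac{2}{F} x + x = \frac{2 x}{F} + x = x + \frac{2 x}{F}$)
$a{\left(w \right)} = 1 - \frac{1}{w}$
$a{\left(-5 \right)} \left(- d{\left(1,-4 \right)}\right) \sqrt{-13 + 17} = \frac{-1 - 5}{-5} \left(- \frac{\left(-4\right) \left(2 + 1\right)}{1}\right) \sqrt{-13 + 17} = \left(- \frac{1}{5}\right) \left(-6\right) \left(- \left(-4\right) 1 \cdot 3\right) \sqrt{4} = \frac{6 \left(\left(-1\right) \left(-12\right)\right)}{5} \cdot 2 = \frac{6}{5} \cdot 12 \cdot 2 = \frac{72}{5} \cdot 2 = \frac{144}{5}$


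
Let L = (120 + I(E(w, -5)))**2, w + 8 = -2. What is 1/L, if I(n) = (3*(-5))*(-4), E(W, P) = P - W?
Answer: 1/32400 ≈ 3.0864e-5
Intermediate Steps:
w = -10 (w = -8 - 2 = -10)
I(n) = 60 (I(n) = -15*(-4) = 60)
L = 32400 (L = (120 + 60)**2 = 180**2 = 32400)
1/L = 1/32400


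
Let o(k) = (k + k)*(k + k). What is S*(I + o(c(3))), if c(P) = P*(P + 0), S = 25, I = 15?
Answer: 8475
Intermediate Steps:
c(P) = P² (c(P) = P*P = P²)
o(k) = 4*k² (o(k) = (2*k)*(2*k) = 4*k²)
S*(I + o(c(3))) = 25*(15 + 4*(3²)²) = 25*(15 + 4*9²) = 25*(15 + 4*81) = 25*(15 + 324) = 25*339 = 8475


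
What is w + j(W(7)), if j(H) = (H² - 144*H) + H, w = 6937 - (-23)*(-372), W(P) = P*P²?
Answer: 66981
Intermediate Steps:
W(P) = P³
w = -1619 (w = 6937 - 1*8556 = 6937 - 8556 = -1619)
j(H) = H² - 143*H
w + j(W(7)) = -1619 + 7³*(-143 + 7³) = -1619 + 343*(-143 + 343) = -1619 + 343*200 = -1619 + 68600 = 66981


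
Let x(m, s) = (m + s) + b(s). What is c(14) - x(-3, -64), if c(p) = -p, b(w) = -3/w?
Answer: 3389/64 ≈ 52.953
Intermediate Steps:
x(m, s) = m + s - 3/s (x(m, s) = (m + s) - 3/s = m + s - 3/s)
c(14) - x(-3, -64) = -1*14 - (-3 - 64 - 3/(-64)) = -14 - (-3 - 64 - 3*(-1/64)) = -14 - (-3 - 64 + 3/64) = -14 - 1*(-4285/64) = -14 + 4285/64 = 3389/64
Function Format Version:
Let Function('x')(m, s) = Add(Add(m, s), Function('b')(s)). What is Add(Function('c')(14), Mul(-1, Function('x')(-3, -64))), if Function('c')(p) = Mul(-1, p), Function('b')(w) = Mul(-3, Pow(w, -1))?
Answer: Rational(3389, 64) ≈ 52.953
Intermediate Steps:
Function('x')(m, s) = Add(m, s, Mul(-3, Pow(s, -1))) (Function('x')(m, s) = Add(Add(m, s), Mul(-3, Pow(s, -1))) = Add(m, s, Mul(-3, Pow(s, -1))))
Add(Function('c')(14), Mul(-1, Function('x')(-3, -64))) = Add(Mul(-1, 14), Mul(-1, Add(-3, -64, Mul(-3, Pow(-64, -1))))) = Add(-14, Mul(-1, Add(-3, -64, Mul(-3, Rational(-1, 64))))) = Add(-14, Mul(-1, Add(-3, -64, Rational(3, 64)))) = Add(-14, Mul(-1, Rational(-4285, 64))) = Add(-14, Rational(4285, 64)) = Rational(3389, 64)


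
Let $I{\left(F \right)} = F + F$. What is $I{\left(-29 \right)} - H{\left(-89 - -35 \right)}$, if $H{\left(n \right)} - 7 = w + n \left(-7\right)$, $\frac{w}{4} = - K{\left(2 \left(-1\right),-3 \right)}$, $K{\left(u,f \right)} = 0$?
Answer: $-443$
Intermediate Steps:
$w = 0$ ($w = 4 \left(\left(-1\right) 0\right) = 4 \cdot 0 = 0$)
$I{\left(F \right)} = 2 F$
$H{\left(n \right)} = 7 - 7 n$ ($H{\left(n \right)} = 7 + \left(0 + n \left(-7\right)\right) = 7 + \left(0 - 7 n\right) = 7 - 7 n$)
$I{\left(-29 \right)} - H{\left(-89 - -35 \right)} = 2 \left(-29\right) - \left(7 - 7 \left(-89 - -35\right)\right) = -58 - \left(7 - 7 \left(-89 + 35\right)\right) = -58 - \left(7 - -378\right) = -58 - \left(7 + 378\right) = -58 - 385 = -443$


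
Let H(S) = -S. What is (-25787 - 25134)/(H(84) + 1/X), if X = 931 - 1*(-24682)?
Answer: 1304239573/2151491 ≈ 606.20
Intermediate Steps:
X = 25613 (X = 931 + 24682 = 25613)
(-25787 - 25134)/(H(84) + 1/X) = (-25787 - 25134)/(-1*84 + 1/25613) = -50921/(-84 + 1/25613) = -50921/(-2151491/25613) = -50921*(-25613/2151491) = 1304239573/2151491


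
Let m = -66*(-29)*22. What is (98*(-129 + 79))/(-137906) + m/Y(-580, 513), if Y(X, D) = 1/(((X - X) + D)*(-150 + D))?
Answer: 540681824436806/68953 ≈ 7.8413e+9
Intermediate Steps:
m = 42108 (m = 1914*22 = 42108)
Y(X, D) = 1/(D*(-150 + D)) (Y(X, D) = 1/((0 + D)*(-150 + D)) = 1/(D*(-150 + D)))
(98*(-129 + 79))/(-137906) + m/Y(-580, 513) = (98*(-129 + 79))/(-137906) + 42108/((1/(513*(-150 + 513)))) = (98*(-50))*(-1/137906) + 42108/(((1/513)/363)) = -4900*(-1/137906) + 42108/(((1/513)*(1/363))) = 2450/68953 + 42108/(1/186219) = 2450/68953 + 42108*186219 = 2450/68953 + 7841309652 = 540681824436806/68953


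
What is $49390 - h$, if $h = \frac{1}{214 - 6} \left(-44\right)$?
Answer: $\frac{2568291}{52} \approx 49390.0$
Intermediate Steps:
$h = - \frac{11}{52}$ ($h = \frac{1}{208} \left(-44\right) = - \frac{11}{52} \approx -0.21154$)
$49390 - h = 49390 - - \frac{11}{52} = 49390 + \frac{11}{52} = \frac{2568291}{52}$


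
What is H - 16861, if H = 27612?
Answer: 10751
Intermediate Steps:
H - 16861 = 27612 - 16861 = 10751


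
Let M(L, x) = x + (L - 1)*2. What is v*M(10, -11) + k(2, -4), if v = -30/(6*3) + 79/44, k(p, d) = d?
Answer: -409/132 ≈ -3.0985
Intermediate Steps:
M(L, x) = -2 + x + 2*L (M(L, x) = x + (-1 + L)*2 = x + (-2 + 2*L) = -2 + x + 2*L)
v = 17/132 (v = -30/18 + 79*(1/44) = -30*1/18 + 79/44 = -5/3 + 79/44 = 17/132 ≈ 0.12879)
v*M(10, -11) + k(2, -4) = 17*(-2 - 11 + 2*10)/132 - 4 = 17*(-2 - 11 + 20)/132 - 4 = (17/132)*7 - 4 = 119/132 - 4 = -409/132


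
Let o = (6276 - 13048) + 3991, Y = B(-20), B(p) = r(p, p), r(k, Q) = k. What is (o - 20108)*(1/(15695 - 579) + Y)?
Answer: 6919779591/15116 ≈ 4.5778e+5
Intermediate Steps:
B(p) = p
Y = -20
o = -2781 (o = -6772 + 3991 = -2781)
(o - 20108)*(1/(15695 - 579) + Y) = (-2781 - 20108)*(1/(15695 - 579) - 20) = -22889*(1/15116 - 20) = -22889*(-302319/15116) = 6919779591/15116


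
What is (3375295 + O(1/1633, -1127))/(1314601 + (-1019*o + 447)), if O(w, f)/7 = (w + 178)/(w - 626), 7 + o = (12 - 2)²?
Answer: 3450416906090/1247440794217 ≈ 2.7660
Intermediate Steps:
o = 93 (o = -7 + (12 - 2)² = -7 + 10² = -7 + 100 = 93)
O(w, f) = 7*(178 + w)/(-626 + w) (O(w, f) = 7*((w + 178)/(w - 626)) = 7*((178 + w)/(-626 + w)) = 7*(178 + w)/(-626 + w))
(3375295 + O(1/1633, -1127))/(1314601 + (-1019*o + 447)) = (3375295 + 7*(178 + 1/1633)/(-626 + 1/1633))/(1314601 + (-1019*93 + 447)) = (3375295 + 7*(178 + 1/1633)/(-626 + 1/1633))/(1314601 + (-94767 + 447)) = (3375295 + 7*(290675/1633)/(-1022257/1633))/(1314601 - 94320) = (3375295 + 7*(-1633/1022257)*(290675/1633))/1220281 = (3375295 - 2034725/1022257)*(1/1220281) = (3450416906090/1022257)*(1/1220281) = 3450416906090/1247440794217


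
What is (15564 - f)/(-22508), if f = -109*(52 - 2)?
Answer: -10507/11254 ≈ -0.93362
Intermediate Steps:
f = -5450 (f = -109*50 = -5450)
(15564 - f)/(-22508) = (15564 - 1*(-5450))/(-22508) = (15564 + 5450)*(-1/22508) = 21014*(-1/22508) = -10507/11254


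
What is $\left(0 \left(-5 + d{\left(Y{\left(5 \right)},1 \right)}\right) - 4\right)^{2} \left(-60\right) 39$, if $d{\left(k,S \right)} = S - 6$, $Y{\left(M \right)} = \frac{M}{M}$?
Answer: $-37440$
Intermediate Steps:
$Y{\left(M \right)} = 1$
$d{\left(k,S \right)} = -6 + S$ ($d{\left(k,S \right)} = S - 6 = -6 + S$)
$\left(0 \left(-5 + d{\left(Y{\left(5 \right)},1 \right)}\right) - 4\right)^{2} \left(-60\right) 39 = \left(0 \left(-5 + \left(-6 + 1\right)\right) - 4\right)^{2} \left(-60\right) 39 = \left(0 \left(-5 - 5\right) - 4\right)^{2} \left(-60\right) 39 = \left(0 \left(-10\right) - 4\right)^{2} \left(-60\right) 39 = \left(0 - 4\right)^{2} \left(-60\right) 39 = \left(-4\right)^{2} \left(-60\right) 39 = 16 \left(-60\right) 39 = \left(-960\right) 39 = -37440$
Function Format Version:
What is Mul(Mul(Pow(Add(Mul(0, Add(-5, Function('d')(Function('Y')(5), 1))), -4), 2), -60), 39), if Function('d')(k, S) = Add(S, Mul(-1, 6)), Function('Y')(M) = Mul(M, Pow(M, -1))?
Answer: -37440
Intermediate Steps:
Function('Y')(M) = 1
Function('d')(k, S) = Add(-6, S) (Function('d')(k, S) = Add(S, -6) = Add(-6, S))
Mul(Mul(Pow(Add(Mul(0, Add(-5, Function('d')(Function('Y')(5), 1))), -4), 2), -60), 39) = Mul(Mul(Pow(Add(Mul(0, Add(-5, Add(-6, 1))), -4), 2), -60), 39) = Mul(Mul(Pow(Add(Mul(0, Add(-5, -5)), -4), 2), -60), 39) = Mul(Mul(Pow(Add(Mul(0, -10), -4), 2), -60), 39) = Mul(Mul(Pow(Add(0, -4), 2), -60), 39) = Mul(Mul(Pow(-4, 2), -60), 39) = Mul(Mul(16, -60), 39) = Mul(-960, 39) = -37440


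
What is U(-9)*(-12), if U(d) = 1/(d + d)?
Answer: ⅔ ≈ 0.66667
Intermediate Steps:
U(d) = 1/(2*d)
U(-9)*(-12) = ((½)/(-9))*(-12) = ((½)*(-⅑))*(-12) = -1/18*(-12) = ⅔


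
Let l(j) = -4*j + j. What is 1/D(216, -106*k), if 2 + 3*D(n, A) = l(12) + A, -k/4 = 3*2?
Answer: 3/2506 ≈ 0.0011971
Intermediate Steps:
k = -24 (k = -12*2 = -4*6 = -24)
l(j) = -3*j
D(n, A) = -38/3 + A/3 (D(n, A) = -2/3 + (-3*12 + A)/3 = -2/3 + (-36 + A)/3 = -2/3 + (-12 + A/3) = -38/3 + A/3)
1/D(216, -106*k) = 1/(-38/3 + (-106*(-24))/3) = 1/(-38/3 + (1/3)*2544) = 1/(-38/3 + 848) = 1/(2506/3) = 3/2506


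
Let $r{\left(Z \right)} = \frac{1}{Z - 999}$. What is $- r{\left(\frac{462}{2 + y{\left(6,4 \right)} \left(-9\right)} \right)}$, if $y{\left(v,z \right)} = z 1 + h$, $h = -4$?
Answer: $\frac{1}{768} \approx 0.0013021$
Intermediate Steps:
$y{\left(v,z \right)} = -4 + z$ ($y{\left(v,z \right)} = z 1 - 4 = z - 4 = -4 + z$)
$r{\left(Z \right)} = \frac{1}{-999 + Z}$
$- r{\left(\frac{462}{2 + y{\left(6,4 \right)} \left(-9\right)} \right)} = - \frac{1}{-999 + \frac{462}{2 + \left(-4 + 4\right) \left(-9\right)}} = - \frac{1}{-999 + \frac{462}{2 + 0 \left(-9\right)}} = - \frac{1}{-999 + \frac{462}{2 + 0}} = - \frac{1}{-999 + \frac{462}{2}} = - \frac{1}{-999 + 462 \cdot \frac{1}{2}} = - \frac{1}{-999 + 231} = - \frac{1}{-768} = \left(-1\right) \left(- \frac{1}{768}\right) = \frac{1}{768}$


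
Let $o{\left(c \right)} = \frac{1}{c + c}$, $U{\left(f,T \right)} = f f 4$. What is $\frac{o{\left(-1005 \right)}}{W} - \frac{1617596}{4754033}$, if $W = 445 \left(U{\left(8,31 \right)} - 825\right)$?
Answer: $- \frac{823262619557767}{2419527300787650} \approx -0.34026$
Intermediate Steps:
$U{\left(f,T \right)} = 4 f^{2}$ ($U{\left(f,T \right)} = f^{2} \cdot 4 = 4 f^{2}$)
$W = -253205$ ($W = 445 \left(4 \cdot 8^{2} - 825\right) = 445 \left(4 \cdot 64 - 825\right) = 445 \left(256 - 825\right) = 445 \left(-569\right) = -253205$)
$o{\left(c \right)} = \frac{1}{2 c}$
$\frac{o{\left(-1005 \right)}}{W} - \frac{1617596}{4754033} = \frac{\frac{1}{2} \frac{1}{-1005}}{-253205} - \frac{1617596}{4754033} = \frac{1}{2} \left(- \frac{1}{1005}\right) \left(- \frac{1}{253205}\right) - \frac{1617596}{4754033} = \left(- \frac{1}{2010}\right) \left(- \frac{1}{253205}\right) - \frac{1617596}{4754033} = \frac{1}{508942050} - \frac{1617596}{4754033} = - \frac{823262619557767}{2419527300787650}$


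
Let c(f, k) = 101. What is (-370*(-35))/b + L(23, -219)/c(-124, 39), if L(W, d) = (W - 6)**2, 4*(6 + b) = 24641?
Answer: 12346113/2486317 ≈ 4.9656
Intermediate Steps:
b = 24617/4 (b = -6 + (1/4)*24641 = -6 + 24641/4 = 24617/4 ≈ 6154.3)
L(W, d) = (-6 + W)**2
(-370*(-35))/b + L(23, -219)/c(-124, 39) = (-370*(-35))/(24617/4) + (-6 + 23)**2/101 = 12950*(4/24617) + 17**2*(1/101) = 51800/24617 + 289*(1/101) = 51800/24617 + 289/101 = 12346113/2486317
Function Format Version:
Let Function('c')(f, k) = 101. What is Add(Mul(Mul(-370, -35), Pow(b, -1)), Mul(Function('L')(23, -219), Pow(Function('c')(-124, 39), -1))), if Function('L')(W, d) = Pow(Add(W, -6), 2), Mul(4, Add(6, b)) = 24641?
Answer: Rational(12346113, 2486317) ≈ 4.9656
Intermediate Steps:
b = Rational(24617, 4) (b = Add(-6, Mul(Rational(1, 4), 24641)) = Add(-6, Rational(24641, 4)) = Rational(24617, 4) ≈ 6154.3)
Function('L')(W, d) = Pow(Add(-6, W), 2)
Add(Mul(Mul(-370, -35), Pow(b, -1)), Mul(Function('L')(23, -219), Pow(Function('c')(-124, 39), -1))) = Add(Mul(Mul(-370, -35), Pow(Rational(24617, 4), -1)), Mul(Pow(Add(-6, 23), 2), Pow(101, -1))) = Add(Mul(12950, Rational(4, 24617)), Mul(Pow(17, 2), Rational(1, 101))) = Add(Rational(51800, 24617), Mul(289, Rational(1, 101))) = Add(Rational(51800, 24617), Rational(289, 101)) = Rational(12346113, 2486317)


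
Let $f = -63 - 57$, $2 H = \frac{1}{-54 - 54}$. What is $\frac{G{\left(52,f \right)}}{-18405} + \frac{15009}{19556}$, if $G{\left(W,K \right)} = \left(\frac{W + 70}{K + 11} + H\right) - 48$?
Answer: $\frac{1631606921867}{2118537267480} \approx 0.77016$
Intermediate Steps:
$H = - \frac{1}{216}$ ($H = \frac{1}{2 \left(-54 - 54\right)} = \frac{1}{2 \left(-108\right)} = \frac{1}{2} \left(- \frac{1}{108}\right) = - \frac{1}{216} \approx -0.0046296$)
$f = -120$
$G{\left(W,K \right)} = - \frac{10369}{216} + \frac{70 + W}{11 + K}$ ($G{\left(W,K \right)} = \left(\frac{W + 70}{K + 11} - \frac{1}{216}\right) - 48 = \left(\frac{70 + W}{11 + K} - \frac{1}{216}\right) - 48 = \left(- \frac{1}{216} + \frac{70 + W}{11 + K}\right) - 48 = - \frac{10369}{216} + \frac{70 + W}{11 + K}$)
$\frac{G{\left(52,f \right)}}{-18405} + \frac{15009}{19556} = \frac{\frac{1}{216} \frac{1}{11 - 120} \left(-98939 - -1244280 + 216 \cdot 52\right)}{-18405} + \frac{15009}{19556} = \frac{-98939 + 1244280 + 11232}{216 \left(-109\right)} \left(- \frac{1}{18405}\right) + 15009 \cdot \frac{1}{19556} = \frac{1}{216} \left(- \frac{1}{109}\right) 1156573 \left(- \frac{1}{18405}\right) + \frac{15009}{19556} = \left(- \frac{1156573}{23544}\right) \left(- \frac{1}{18405}\right) + \frac{15009}{19556} = \frac{1156573}{433327320} + \frac{15009}{19556} = \frac{1631606921867}{2118537267480}$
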